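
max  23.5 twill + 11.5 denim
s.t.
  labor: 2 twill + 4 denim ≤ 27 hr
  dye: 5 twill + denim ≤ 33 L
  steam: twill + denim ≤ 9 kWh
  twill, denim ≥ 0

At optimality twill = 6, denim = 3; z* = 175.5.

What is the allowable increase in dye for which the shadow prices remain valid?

Binding constraints: dye, steam. The basis is B = [[5,1],[1,1]] with det 4.
Per unit increase in dye, x* moves by d = (0.25, -0.25).
The basis stays optimal until denim reaches 0; allowable increase = 12 L.

12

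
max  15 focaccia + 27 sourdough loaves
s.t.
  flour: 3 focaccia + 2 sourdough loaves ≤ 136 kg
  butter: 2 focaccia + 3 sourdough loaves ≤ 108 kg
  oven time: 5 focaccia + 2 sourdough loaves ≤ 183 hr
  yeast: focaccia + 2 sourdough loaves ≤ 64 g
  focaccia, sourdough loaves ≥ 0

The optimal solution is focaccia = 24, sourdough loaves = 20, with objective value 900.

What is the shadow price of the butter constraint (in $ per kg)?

Check each constraint at x*: flour 112/136 (slack 24); butter 108/108 (tight); oven time 160/183 (slack 23); yeast 64/64 (tight).
Since flour, oven time are not tight, their duals are 0.
Dual feasibility on the basic columns requires 2·y_butter + 1·y_yeast = 15, 3·y_butter + 2·y_yeast = 27.
This yields shadow prices y_butter = 3, y_yeast = 9.
Shadow price of butter = 3.

3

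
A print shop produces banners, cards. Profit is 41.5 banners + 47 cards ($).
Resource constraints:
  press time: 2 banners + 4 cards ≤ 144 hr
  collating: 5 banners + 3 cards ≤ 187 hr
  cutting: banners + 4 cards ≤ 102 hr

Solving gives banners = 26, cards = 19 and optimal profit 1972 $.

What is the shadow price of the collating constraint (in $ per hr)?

7

At the optimum: press time uses 128 of 144 (slack = 16); collating uses 187 of 187 (binding); cutting uses 102 of 102 (binding).
Since press time is not tight, its dual is 0.
Dual feasibility on the basic columns requires 5·y_collating + 1·y_cutting = 41.5, 3·y_collating + 4·y_cutting = 47.
Solving: y_collating = 7, y_cutting = 6.5.
Shadow price of collating = 7.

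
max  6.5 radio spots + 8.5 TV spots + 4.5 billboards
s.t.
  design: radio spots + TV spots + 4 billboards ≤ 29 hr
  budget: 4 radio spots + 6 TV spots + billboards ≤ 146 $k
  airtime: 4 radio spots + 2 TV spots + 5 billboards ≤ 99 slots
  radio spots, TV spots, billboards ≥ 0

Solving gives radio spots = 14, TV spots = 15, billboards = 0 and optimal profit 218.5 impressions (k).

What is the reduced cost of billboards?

-6.5

At the optimum: design uses 29 of 29 (binding); budget uses 146 of 146 (binding); airtime uses 86 of 99 (slack = 13).
Slack constraints have shadow price 0 (complementary slackness).
Dual feasibility on the basic columns requires 1·y_design + 4·y_budget = 6.5, 1·y_design + 6·y_budget = 8.5.
Solving: y_design = 2.5, y_budget = 1.
Reduced cost of billboards: c₃ − yᵀa₃ = 4.5 − (2.5·4 + 1·1) = 4.5 − 11 = -6.5.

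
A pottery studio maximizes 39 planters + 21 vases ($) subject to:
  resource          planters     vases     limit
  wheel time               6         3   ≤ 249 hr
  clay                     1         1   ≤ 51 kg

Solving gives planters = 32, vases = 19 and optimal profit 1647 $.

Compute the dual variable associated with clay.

Both wheel time and clay are binding at x*.
Dual feasibility on the basic columns requires 6·y_wheel time + 1·y_clay = 39, 3·y_wheel time + 1·y_clay = 21.
→ y_wheel time = 6 and y_clay = 3.
Shadow price of clay = 3.

3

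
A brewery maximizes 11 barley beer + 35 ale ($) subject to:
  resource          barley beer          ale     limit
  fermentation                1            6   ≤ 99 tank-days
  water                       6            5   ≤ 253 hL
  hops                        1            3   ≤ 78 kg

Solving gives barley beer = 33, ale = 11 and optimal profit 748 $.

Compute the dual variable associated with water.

1

At the optimum: fermentation uses 99 of 99 (binding); water uses 253 of 253 (binding); hops uses 66 of 78 (slack = 12).
By complementary slackness, y = 0 for the non-binding constraint.
Dual feasibility on the basic columns requires 1·y_fermentation + 6·y_water = 11, 6·y_fermentation + 5·y_water = 35.
This yields shadow prices y_fermentation = 5, y_water = 1.
Shadow price of water = 1.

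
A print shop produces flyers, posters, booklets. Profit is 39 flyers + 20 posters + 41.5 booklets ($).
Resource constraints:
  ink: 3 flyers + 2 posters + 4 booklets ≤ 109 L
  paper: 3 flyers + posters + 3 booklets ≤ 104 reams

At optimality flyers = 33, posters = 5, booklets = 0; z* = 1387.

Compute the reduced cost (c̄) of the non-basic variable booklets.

Check each constraint at x*: ink 109/109 (tight); paper 104/104 (tight).
From A_Bᵀ y = c: 3·y_ink + 3·y_paper = 39; 2·y_ink + 1·y_paper = 20.
→ y_ink = 7 and y_paper = 6.
Reduced cost of booklets: c₃ − yᵀa₃ = 41.5 − (7·4 + 6·3) = 41.5 − 46 = -4.5.

-4.5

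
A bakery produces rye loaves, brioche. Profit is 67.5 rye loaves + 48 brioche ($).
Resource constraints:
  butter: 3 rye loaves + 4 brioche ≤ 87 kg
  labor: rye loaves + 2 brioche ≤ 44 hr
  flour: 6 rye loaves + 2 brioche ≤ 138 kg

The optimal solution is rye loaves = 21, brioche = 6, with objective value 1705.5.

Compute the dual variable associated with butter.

8.5

Check each constraint at x*: butter 87/87 (tight); labor 33/44 (slack 11); flour 138/138 (tight).
Since labor is not tight, its dual is 0.
From A_Bᵀ y = c: 3·y_butter + 6·y_flour = 67.5; 4·y_butter + 2·y_flour = 48.
Solving: y_butter = 8.5, y_flour = 7.
Shadow price of butter = 8.5.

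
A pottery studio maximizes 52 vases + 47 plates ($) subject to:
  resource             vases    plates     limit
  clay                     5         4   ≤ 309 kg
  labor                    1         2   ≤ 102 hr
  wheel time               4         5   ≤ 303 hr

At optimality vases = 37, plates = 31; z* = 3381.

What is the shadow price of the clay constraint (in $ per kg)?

8

Binding: clay and wheel time. Non-binding: labor (3 unused).
Since labor is not tight, its dual is 0.
The binding rows give the dual system: 5·y_clay + 4·y_wheel time = 52 and 4·y_clay + 5·y_wheel time = 47.
→ y_clay = 8 and y_wheel time = 3.
Shadow price of clay = 8.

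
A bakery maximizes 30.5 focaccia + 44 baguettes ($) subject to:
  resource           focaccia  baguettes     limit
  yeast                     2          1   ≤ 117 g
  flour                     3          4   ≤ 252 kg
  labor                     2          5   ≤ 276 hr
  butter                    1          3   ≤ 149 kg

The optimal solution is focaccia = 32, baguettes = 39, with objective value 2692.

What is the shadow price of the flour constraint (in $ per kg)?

At the optimum: yeast uses 103 of 117 (slack = 14); flour uses 252 of 252 (binding); labor uses 259 of 276 (slack = 17); butter uses 149 of 149 (binding).
By complementary slackness, y = 0 for the non-binding constraints.
Dual feasibility on the basic columns requires 3·y_flour + 1·y_butter = 30.5, 4·y_flour + 3·y_butter = 44.
→ y_flour = 9.5 and y_butter = 2.
Shadow price of flour = 9.5.

9.5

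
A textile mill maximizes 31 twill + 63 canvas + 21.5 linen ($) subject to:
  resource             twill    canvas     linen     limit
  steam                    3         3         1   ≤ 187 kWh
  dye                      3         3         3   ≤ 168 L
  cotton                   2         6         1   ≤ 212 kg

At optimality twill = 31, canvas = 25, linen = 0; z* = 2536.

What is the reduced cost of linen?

-1.5

Check each constraint at x*: steam 168/187 (slack 19); dye 168/168 (tight); cotton 212/212 (tight).
Slack constraints have shadow price 0 (complementary slackness).
The binding rows give the dual system: 3·y_dye + 2·y_cotton = 31 and 3·y_dye + 6·y_cotton = 63.
This yields shadow prices y_dye = 5, y_cotton = 8.
Reduced cost of linen: c₃ − yᵀa₃ = 21.5 − (5·3 + 8·1) = 21.5 − 23 = -1.5.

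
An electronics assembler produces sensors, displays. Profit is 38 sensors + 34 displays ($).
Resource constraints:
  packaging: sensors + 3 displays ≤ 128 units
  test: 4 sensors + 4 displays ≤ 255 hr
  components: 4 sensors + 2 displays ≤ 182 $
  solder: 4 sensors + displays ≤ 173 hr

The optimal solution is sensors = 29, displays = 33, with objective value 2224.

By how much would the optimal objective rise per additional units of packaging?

6

At the optimum: packaging uses 128 of 128 (binding); test uses 248 of 255 (slack = 7); components uses 182 of 182 (binding); solder uses 149 of 173 (slack = 24).
Slack constraints have shadow price 0 (complementary slackness).
From A_Bᵀ y = c: 1·y_packaging + 4·y_components = 38; 3·y_packaging + 2·y_components = 34.
→ y_packaging = 6 and y_components = 8.
Shadow price of packaging = 6.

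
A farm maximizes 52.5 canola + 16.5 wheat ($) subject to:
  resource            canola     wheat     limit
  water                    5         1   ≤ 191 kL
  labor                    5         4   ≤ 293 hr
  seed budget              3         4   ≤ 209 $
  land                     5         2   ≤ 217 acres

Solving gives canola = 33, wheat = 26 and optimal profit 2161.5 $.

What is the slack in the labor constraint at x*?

labor used = 5·33 + 4·26 = 269; slack = 293 − 269 = 24.

24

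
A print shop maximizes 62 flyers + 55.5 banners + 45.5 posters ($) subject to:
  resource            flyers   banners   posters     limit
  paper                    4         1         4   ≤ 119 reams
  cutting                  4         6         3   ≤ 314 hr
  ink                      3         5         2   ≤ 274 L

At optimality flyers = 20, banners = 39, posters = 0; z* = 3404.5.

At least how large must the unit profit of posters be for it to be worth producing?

54

Check each constraint at x*: paper 119/119 (tight); cutting 314/314 (tight); ink 255/274 (slack 19).
Slack constraints have shadow price 0 (complementary slackness).
The binding rows give the dual system: 4·y_paper + 4·y_cutting = 62 and 1·y_paper + 6·y_cutting = 55.5.
This yields shadow prices y_paper = 7.5, y_cutting = 8.
posters enters the basis when its profit ≥ yᵀa₃ = 7.5·4 + 8·3 = 54.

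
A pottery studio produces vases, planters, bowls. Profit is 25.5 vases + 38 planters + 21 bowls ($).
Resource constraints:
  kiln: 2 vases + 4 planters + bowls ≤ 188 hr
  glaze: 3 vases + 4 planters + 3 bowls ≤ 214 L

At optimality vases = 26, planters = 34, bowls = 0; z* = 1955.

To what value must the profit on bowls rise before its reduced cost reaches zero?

22.5

At the optimum: kiln uses 188 of 188 (binding); glaze uses 214 of 214 (binding).
Dual feasibility on the basic columns requires 2·y_kiln + 3·y_glaze = 25.5, 4·y_kiln + 4·y_glaze = 38.
→ y_kiln = 3 and y_glaze = 6.5.
bowls enters the basis when its profit ≥ yᵀa₃ = 3·1 + 6.5·3 = 22.5.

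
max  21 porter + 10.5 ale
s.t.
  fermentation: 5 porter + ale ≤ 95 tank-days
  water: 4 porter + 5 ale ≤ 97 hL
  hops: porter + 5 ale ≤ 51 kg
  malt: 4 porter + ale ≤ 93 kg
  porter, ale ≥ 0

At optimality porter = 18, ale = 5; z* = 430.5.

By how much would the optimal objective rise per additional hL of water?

At the optimum: fermentation uses 95 of 95 (binding); water uses 97 of 97 (binding); hops uses 43 of 51 (slack = 8); malt uses 77 of 93 (slack = 16).
Since hops, malt are not tight, their duals are 0.
The binding rows give the dual system: 5·y_fermentation + 4·y_water = 21 and 1·y_fermentation + 5·y_water = 10.5.
This yields shadow prices y_fermentation = 3, y_water = 1.5.
Shadow price of water = 1.5.

1.5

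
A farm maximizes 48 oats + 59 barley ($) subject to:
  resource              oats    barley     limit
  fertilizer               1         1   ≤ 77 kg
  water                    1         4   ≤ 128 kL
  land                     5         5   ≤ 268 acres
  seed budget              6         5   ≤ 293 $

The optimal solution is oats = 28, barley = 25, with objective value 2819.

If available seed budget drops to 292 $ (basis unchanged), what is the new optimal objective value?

Binding: water and seed budget. Non-binding: fertilizer (24 unused), land (3 unused).
By complementary slackness, y = 0 for the non-binding constraints.
Dual feasibility on the basic columns requires 1·y_water + 6·y_seed budget = 48, 4·y_water + 5·y_seed budget = 59.
Solving: y_water = 6, y_seed budget = 7.
Δz = y_seed budget·Δb = 7 × (-1) = -7, so new z* = 2819 − 7 = 2812.

2812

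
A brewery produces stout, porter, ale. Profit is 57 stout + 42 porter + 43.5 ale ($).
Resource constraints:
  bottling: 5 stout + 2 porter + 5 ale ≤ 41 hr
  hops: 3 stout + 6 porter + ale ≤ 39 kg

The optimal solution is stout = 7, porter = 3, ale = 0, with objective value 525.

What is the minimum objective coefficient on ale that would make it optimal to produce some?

At the optimum: bottling uses 41 of 41 (binding); hops uses 39 of 39 (binding).
From A_Bᵀ y = c: 5·y_bottling + 3·y_hops = 57; 2·y_bottling + 6·y_hops = 42.
Solving: y_bottling = 9, y_hops = 4.
ale enters the basis when its profit ≥ yᵀa₃ = 9·5 + 4·1 = 49.

49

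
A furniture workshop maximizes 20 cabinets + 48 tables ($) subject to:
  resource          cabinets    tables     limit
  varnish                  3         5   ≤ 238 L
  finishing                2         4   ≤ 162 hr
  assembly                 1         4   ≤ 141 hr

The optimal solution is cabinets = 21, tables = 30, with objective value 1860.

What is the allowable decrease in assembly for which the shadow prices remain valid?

50

Binding constraints: finishing, assembly. The basis is B = [[2,4],[1,4]] with det 4.
Per unit decrease in assembly, x* moves by d = (1, -0.5).
The basis stays optimal until varnish becomes binding; allowable decrease = 50 hr.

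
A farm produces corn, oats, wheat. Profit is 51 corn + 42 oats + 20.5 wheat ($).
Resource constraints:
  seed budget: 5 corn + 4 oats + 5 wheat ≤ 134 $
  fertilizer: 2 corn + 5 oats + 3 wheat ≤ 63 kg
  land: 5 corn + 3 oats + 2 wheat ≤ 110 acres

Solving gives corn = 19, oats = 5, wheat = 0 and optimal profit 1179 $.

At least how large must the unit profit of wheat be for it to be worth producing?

Check each constraint at x*: seed budget 115/134 (slack 19); fertilizer 63/63 (tight); land 110/110 (tight).
Since seed budget is not tight, its dual is 0.
From A_Bᵀ y = c: 2·y_fertilizer + 5·y_land = 51; 5·y_fertilizer + 3·y_land = 42.
This yields shadow prices y_fertilizer = 3, y_land = 9.
wheat enters the basis when its profit ≥ yᵀa₃ = 3·3 + 9·2 = 27.

27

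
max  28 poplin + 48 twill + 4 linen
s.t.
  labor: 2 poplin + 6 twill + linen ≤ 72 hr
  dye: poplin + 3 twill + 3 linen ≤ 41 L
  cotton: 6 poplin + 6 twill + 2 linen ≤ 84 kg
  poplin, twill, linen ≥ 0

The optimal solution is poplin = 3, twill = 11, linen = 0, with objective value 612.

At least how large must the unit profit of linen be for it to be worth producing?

Binding: labor and cotton. Non-binding: dye (5 unused).
Since dye is not tight, its dual is 0.
The binding rows give the dual system: 2·y_labor + 6·y_cotton = 28 and 6·y_labor + 6·y_cotton = 48.
This yields shadow prices y_labor = 5, y_cotton = 3.
linen enters the basis when its profit ≥ yᵀa₃ = 5·1 + 3·2 = 11.

11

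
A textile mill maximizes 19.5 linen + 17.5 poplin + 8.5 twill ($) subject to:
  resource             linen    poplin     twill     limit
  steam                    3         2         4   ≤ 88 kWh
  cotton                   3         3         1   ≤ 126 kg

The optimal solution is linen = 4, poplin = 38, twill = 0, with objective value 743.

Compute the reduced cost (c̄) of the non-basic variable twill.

At the optimum: steam uses 88 of 88 (binding); cotton uses 126 of 126 (binding).
From A_Bᵀ y = c: 3·y_steam + 3·y_cotton = 19.5; 2·y_steam + 3·y_cotton = 17.5.
Solving: y_steam = 2, y_cotton = 4.5.
Reduced cost of twill: c₃ − yᵀa₃ = 8.5 − (2·4 + 4.5·1) = 8.5 − 12.5 = -4.

-4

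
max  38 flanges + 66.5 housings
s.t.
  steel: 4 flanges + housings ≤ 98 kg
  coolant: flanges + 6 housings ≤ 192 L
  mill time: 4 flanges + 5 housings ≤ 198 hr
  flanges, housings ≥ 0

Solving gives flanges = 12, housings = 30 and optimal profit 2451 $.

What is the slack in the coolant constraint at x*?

0

coolant used = 1·12 + 6·30 = 192; slack = 192 − 192 = 0.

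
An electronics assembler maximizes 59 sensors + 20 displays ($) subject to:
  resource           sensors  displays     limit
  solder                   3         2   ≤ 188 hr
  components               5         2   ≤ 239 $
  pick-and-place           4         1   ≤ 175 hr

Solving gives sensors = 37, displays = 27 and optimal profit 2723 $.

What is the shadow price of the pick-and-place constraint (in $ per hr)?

At the optimum: solder uses 165 of 188 (slack = 23); components uses 239 of 239 (binding); pick-and-place uses 175 of 175 (binding).
Slack constraints have shadow price 0 (complementary slackness).
From A_Bᵀ y = c: 5·y_components + 4·y_pick-and-place = 59; 2·y_components + 1·y_pick-and-place = 20.
This yields shadow prices y_components = 7, y_pick-and-place = 6.
Shadow price of pick-and-place = 6.

6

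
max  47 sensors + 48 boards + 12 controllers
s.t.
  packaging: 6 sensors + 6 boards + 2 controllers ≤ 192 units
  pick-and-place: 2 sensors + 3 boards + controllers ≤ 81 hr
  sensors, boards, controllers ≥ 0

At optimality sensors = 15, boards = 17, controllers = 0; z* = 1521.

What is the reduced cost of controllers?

Check each constraint at x*: packaging 192/192 (tight); pick-and-place 81/81 (tight).
Dual feasibility on the basic columns requires 6·y_packaging + 2·y_pick-and-place = 47, 6·y_packaging + 3·y_pick-and-place = 48.
Solving: y_packaging = 7.5, y_pick-and-place = 1.
Reduced cost of controllers: c₃ − yᵀa₃ = 12 − (7.5·2 + 1·1) = 12 − 16 = -4.

-4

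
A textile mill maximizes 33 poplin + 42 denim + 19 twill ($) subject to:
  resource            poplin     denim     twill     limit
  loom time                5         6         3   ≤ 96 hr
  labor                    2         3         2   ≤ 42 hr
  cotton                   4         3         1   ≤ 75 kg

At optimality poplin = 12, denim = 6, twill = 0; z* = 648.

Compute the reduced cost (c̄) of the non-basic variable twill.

Binding: loom time and labor. Non-binding: cotton (9 unused).
By complementary slackness, y = 0 for the non-binding constraint.
The binding rows give the dual system: 5·y_loom time + 2·y_labor = 33 and 6·y_loom time + 3·y_labor = 42.
Solving: y_loom time = 5, y_labor = 4.
Reduced cost of twill: c₃ − yᵀa₃ = 19 − (5·3 + 4·2) = 19 − 23 = -4.

-4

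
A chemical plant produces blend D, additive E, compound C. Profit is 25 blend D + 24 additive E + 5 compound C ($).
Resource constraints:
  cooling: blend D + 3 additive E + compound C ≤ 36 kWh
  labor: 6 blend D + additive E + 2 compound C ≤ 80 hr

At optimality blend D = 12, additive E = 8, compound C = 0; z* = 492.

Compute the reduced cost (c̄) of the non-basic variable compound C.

At the optimum: cooling uses 36 of 36 (binding); labor uses 80 of 80 (binding).
Dual feasibility on the basic columns requires 1·y_cooling + 6·y_labor = 25, 3·y_cooling + 1·y_labor = 24.
→ y_cooling = 7 and y_labor = 3.
Reduced cost of compound C: c₃ − yᵀa₃ = 5 − (7·1 + 3·2) = 5 − 13 = -8.

-8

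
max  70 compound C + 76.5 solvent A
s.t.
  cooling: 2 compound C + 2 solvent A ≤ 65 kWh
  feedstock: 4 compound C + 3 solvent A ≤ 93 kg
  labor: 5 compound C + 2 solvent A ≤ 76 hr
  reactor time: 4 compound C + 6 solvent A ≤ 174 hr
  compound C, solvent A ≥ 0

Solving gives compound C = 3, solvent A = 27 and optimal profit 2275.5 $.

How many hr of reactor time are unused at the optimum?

reactor time used = 4·3 + 6·27 = 174; slack = 174 − 174 = 0.

0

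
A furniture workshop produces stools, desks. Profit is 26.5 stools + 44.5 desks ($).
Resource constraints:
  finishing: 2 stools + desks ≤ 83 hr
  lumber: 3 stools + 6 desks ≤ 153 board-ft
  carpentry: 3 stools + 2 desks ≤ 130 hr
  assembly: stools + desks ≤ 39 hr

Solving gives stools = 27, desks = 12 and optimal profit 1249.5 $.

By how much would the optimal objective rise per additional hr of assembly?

8.5

Check each constraint at x*: finishing 66/83 (slack 17); lumber 153/153 (tight); carpentry 105/130 (slack 25); assembly 39/39 (tight).
Since finishing, carpentry are not tight, their duals are 0.
From A_Bᵀ y = c: 3·y_lumber + 1·y_assembly = 26.5; 6·y_lumber + 1·y_assembly = 44.5.
This yields shadow prices y_lumber = 6, y_assembly = 8.5.
Shadow price of assembly = 8.5.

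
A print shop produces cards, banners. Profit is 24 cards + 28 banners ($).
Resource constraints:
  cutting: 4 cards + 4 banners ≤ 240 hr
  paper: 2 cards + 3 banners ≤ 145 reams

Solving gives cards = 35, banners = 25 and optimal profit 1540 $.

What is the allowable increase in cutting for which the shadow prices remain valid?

50

Binding constraints: cutting, paper. The basis is B = [[4,4],[2,3]] with det 4.
Per unit increase in cutting, x* moves by d = (0.75, -0.5).
The basis stays optimal until banners reaches 0; allowable increase = 50 hr.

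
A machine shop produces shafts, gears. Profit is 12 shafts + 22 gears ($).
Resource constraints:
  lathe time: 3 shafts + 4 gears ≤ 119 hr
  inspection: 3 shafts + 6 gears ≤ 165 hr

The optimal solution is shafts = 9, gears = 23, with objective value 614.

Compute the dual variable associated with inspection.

3

Check each constraint at x*: lathe time 119/119 (tight); inspection 165/165 (tight).
From A_Bᵀ y = c: 3·y_lathe time + 3·y_inspection = 12; 4·y_lathe time + 6·y_inspection = 22.
Solving: y_lathe time = 1, y_inspection = 3.
Shadow price of inspection = 3.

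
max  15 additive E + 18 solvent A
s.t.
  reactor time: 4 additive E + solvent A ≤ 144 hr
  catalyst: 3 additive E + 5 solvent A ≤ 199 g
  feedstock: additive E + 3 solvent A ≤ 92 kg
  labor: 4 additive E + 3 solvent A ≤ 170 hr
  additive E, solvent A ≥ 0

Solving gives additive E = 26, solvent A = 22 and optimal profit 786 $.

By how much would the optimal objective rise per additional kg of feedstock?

3

Check each constraint at x*: reactor time 126/144 (slack 18); catalyst 188/199 (slack 11); feedstock 92/92 (tight); labor 170/170 (tight).
By complementary slackness, y = 0 for the non-binding constraints.
Dual feasibility on the basic columns requires 1·y_feedstock + 4·y_labor = 15, 3·y_feedstock + 3·y_labor = 18.
This yields shadow prices y_feedstock = 3, y_labor = 3.
Shadow price of feedstock = 3.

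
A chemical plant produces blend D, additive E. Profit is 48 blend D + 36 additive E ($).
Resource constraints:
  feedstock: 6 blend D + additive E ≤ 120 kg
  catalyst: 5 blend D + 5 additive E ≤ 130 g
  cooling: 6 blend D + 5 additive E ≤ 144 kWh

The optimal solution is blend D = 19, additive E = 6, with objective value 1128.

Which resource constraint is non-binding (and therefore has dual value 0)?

catalyst

feedstock: 120/120 (binding)
catalyst: 125/130 (slack 5)
cooling: 144/144 (binding)
By complementary slackness, a constraint with positive slack has shadow price 0 → catalyst.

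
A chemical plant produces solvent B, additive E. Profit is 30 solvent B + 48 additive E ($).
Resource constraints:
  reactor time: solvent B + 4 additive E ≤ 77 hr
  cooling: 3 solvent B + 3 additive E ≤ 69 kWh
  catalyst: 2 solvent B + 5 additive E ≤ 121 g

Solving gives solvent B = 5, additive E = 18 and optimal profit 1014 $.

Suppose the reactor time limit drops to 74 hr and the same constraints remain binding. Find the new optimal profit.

At the optimum: reactor time uses 77 of 77 (binding); cooling uses 69 of 69 (binding); catalyst uses 100 of 121 (slack = 21).
Slack constraints have shadow price 0 (complementary slackness).
Dual feasibility on the basic columns requires 1·y_reactor time + 3·y_cooling = 30, 4·y_reactor time + 3·y_cooling = 48.
→ y_reactor time = 6 and y_cooling = 8.
Δz = y_reactor time·Δb = 6 × (-3) = -18, so new z* = 1014 − 18 = 996.

996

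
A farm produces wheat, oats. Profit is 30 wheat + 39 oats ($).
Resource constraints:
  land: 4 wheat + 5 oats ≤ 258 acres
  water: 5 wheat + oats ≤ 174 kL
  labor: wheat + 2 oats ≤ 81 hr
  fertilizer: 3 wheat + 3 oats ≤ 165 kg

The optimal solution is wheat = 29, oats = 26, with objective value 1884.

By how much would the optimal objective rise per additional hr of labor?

9

At the optimum: land uses 246 of 258 (slack = 12); water uses 171 of 174 (slack = 3); labor uses 81 of 81 (binding); fertilizer uses 165 of 165 (binding).
Since land, water are not tight, their duals are 0.
The binding rows give the dual system: 1·y_labor + 3·y_fertilizer = 30 and 2·y_labor + 3·y_fertilizer = 39.
This yields shadow prices y_labor = 9, y_fertilizer = 7.
Shadow price of labor = 9.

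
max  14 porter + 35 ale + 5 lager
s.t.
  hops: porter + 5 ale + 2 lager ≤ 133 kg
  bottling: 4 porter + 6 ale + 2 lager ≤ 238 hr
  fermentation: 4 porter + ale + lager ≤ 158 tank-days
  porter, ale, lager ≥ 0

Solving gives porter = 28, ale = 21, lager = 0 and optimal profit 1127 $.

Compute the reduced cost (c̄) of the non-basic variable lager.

Binding: hops and bottling. Non-binding: fermentation (25 unused).
Slack constraints have shadow price 0 (complementary slackness).
The binding rows give the dual system: 1·y_hops + 4·y_bottling = 14 and 5·y_hops + 6·y_bottling = 35.
→ y_hops = 4 and y_bottling = 2.5.
Reduced cost of lager: c₃ − yᵀa₃ = 5 − (4·2 + 2.5·2) = 5 − 13 = -8.

-8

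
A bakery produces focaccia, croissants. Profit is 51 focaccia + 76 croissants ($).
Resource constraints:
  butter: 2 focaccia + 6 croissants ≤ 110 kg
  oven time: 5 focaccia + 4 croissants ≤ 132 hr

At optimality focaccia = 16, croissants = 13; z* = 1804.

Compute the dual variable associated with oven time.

Check each constraint at x*: butter 110/110 (tight); oven time 132/132 (tight).
The binding rows give the dual system: 2·y_butter + 5·y_oven time = 51 and 6·y_butter + 4·y_oven time = 76.
Solving: y_butter = 8, y_oven time = 7.
Shadow price of oven time = 7.

7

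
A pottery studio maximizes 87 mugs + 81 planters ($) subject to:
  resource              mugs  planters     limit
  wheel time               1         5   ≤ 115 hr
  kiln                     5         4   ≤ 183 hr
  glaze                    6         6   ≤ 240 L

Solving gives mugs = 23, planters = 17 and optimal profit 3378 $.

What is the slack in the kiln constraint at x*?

0

kiln used = 5·23 + 4·17 = 183; slack = 183 − 183 = 0.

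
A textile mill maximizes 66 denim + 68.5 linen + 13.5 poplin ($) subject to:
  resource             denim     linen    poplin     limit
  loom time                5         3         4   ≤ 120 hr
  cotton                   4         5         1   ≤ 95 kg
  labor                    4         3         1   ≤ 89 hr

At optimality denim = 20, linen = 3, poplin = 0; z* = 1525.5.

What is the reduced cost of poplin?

-3

At the optimum: loom time uses 109 of 120 (slack = 11); cotton uses 95 of 95 (binding); labor uses 89 of 89 (binding).
Since loom time is not tight, its dual is 0.
Dual feasibility on the basic columns requires 4·y_cotton + 4·y_labor = 66, 5·y_cotton + 3·y_labor = 68.5.
Solving: y_cotton = 9.5, y_labor = 7.
Reduced cost of poplin: c₃ − yᵀa₃ = 13.5 − (9.5·1 + 7·1) = 13.5 − 16.5 = -3.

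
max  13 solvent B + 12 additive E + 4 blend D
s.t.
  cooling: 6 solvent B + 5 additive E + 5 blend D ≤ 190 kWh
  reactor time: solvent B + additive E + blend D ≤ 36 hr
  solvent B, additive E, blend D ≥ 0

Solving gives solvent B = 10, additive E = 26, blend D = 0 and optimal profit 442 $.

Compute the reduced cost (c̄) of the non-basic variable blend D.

-8

Both cooling and reactor time are binding at x*.
The binding rows give the dual system: 6·y_cooling + 1·y_reactor time = 13 and 5·y_cooling + 1·y_reactor time = 12.
→ y_cooling = 1 and y_reactor time = 7.
Reduced cost of blend D: c₃ − yᵀa₃ = 4 − (1·5 + 7·1) = 4 − 12 = -8.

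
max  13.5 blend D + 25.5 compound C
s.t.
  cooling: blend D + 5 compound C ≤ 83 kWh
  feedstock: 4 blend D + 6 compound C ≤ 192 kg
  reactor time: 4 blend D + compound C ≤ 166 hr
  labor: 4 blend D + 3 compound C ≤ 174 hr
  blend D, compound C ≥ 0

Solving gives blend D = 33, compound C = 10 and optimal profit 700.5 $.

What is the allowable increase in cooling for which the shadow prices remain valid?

Binding constraints: cooling, feedstock. The basis is B = [[1,5],[4,6]] with det -14.
Per unit increase in cooling, x* moves by d = (-0.4286, 0.2857).
The basis stays optimal until blend D reaches 0; allowable increase = 77 kWh.

77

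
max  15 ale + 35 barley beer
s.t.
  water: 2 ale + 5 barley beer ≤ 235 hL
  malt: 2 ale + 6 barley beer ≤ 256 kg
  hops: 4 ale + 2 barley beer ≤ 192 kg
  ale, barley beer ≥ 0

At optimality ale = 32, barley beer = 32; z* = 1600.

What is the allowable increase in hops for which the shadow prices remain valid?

Binding constraints: malt, hops. The basis is B = [[2,6],[4,2]] with det -20.
Per unit increase in hops, x* moves by d = (0.3, -0.1).
The basis stays optimal until water becomes binding; allowable increase = 110 kg.

110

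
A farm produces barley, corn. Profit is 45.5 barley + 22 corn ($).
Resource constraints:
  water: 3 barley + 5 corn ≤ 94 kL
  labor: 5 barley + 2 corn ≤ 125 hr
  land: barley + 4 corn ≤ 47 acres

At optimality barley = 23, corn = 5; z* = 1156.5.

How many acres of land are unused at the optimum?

land used = 1·23 + 4·5 = 43; slack = 47 − 43 = 4.

4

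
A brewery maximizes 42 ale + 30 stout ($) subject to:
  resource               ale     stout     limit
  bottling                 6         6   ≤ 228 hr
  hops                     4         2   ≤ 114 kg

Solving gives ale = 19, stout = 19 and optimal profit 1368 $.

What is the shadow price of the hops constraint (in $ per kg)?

6

Check each constraint at x*: bottling 228/228 (tight); hops 114/114 (tight).
From A_Bᵀ y = c: 6·y_bottling + 4·y_hops = 42; 6·y_bottling + 2·y_hops = 30.
This yields shadow prices y_bottling = 3, y_hops = 6.
Shadow price of hops = 6.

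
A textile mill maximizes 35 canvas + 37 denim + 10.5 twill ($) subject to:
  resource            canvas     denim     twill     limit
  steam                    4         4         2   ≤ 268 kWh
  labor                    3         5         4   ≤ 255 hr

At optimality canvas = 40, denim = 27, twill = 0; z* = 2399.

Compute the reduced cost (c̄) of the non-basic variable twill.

Check each constraint at x*: steam 268/268 (tight); labor 255/255 (tight).
Dual feasibility on the basic columns requires 4·y_steam + 3·y_labor = 35, 4·y_steam + 5·y_labor = 37.
→ y_steam = 8 and y_labor = 1.
Reduced cost of twill: c₃ − yᵀa₃ = 10.5 − (8·2 + 1·4) = 10.5 − 20 = -9.5.

-9.5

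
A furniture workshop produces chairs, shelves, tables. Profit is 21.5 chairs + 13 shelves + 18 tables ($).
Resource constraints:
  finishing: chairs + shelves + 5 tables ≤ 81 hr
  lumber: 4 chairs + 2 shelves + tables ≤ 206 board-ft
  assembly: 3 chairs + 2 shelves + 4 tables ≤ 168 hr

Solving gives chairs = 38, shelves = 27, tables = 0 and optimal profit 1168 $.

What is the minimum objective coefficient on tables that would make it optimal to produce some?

Check each constraint at x*: finishing 65/81 (slack 16); lumber 206/206 (tight); assembly 168/168 (tight).
Since finishing is not tight, its dual is 0.
The binding rows give the dual system: 4·y_lumber + 3·y_assembly = 21.5 and 2·y_lumber + 2·y_assembly = 13.
→ y_lumber = 2 and y_assembly = 4.5.
tables enters the basis when its profit ≥ yᵀa₃ = 2·1 + 4.5·4 = 20.

20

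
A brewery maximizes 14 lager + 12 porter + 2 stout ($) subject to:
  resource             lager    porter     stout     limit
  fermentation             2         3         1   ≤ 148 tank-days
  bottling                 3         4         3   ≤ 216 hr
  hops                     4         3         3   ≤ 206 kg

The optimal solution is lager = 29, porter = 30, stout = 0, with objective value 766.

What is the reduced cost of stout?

Binding: fermentation and hops. Non-binding: bottling (9 unused).
By complementary slackness, y = 0 for the non-binding constraint.
Dual feasibility on the basic columns requires 2·y_fermentation + 4·y_hops = 14, 3·y_fermentation + 3·y_hops = 12.
→ y_fermentation = 1 and y_hops = 3.
Reduced cost of stout: c₃ − yᵀa₃ = 2 − (1·1 + 3·3) = 2 − 10 = -8.

-8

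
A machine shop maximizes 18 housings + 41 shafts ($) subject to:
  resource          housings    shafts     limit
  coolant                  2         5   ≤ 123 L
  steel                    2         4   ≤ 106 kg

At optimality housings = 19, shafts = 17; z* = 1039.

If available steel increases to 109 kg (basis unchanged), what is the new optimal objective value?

1051

Check each constraint at x*: coolant 123/123 (tight); steel 106/106 (tight).
Dual feasibility on the basic columns requires 2·y_coolant + 2·y_steel = 18, 5·y_coolant + 4·y_steel = 41.
Solving: y_coolant = 5, y_steel = 4.
Δz = y_steel·Δb = 4 × (3) = 12, so new z* = 1039 + 12 = 1051.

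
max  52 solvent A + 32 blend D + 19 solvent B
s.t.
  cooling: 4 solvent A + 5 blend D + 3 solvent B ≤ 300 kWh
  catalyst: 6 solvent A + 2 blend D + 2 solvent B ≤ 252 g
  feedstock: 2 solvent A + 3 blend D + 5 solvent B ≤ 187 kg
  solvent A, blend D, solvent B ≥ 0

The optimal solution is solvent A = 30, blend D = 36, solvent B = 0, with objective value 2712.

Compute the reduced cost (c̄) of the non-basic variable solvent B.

At the optimum: cooling uses 300 of 300 (binding); catalyst uses 252 of 252 (binding); feedstock uses 168 of 187 (slack = 19).
Since feedstock is not tight, its dual is 0.
The binding rows give the dual system: 4·y_cooling + 6·y_catalyst = 52 and 5·y_cooling + 2·y_catalyst = 32.
Solving: y_cooling = 4, y_catalyst = 6.
Reduced cost of solvent B: c₃ − yᵀa₃ = 19 − (4·3 + 6·2) = 19 − 24 = -5.

-5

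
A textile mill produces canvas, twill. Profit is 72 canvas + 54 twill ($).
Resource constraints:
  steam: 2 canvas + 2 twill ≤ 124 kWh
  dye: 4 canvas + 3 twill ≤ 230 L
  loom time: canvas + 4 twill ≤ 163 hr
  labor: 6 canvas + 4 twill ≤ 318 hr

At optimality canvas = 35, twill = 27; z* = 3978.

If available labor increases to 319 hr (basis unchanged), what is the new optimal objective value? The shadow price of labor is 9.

3987

Δb = 1, so new z* = 3978 + (9)·(1) = 3978 + 9 = 3987.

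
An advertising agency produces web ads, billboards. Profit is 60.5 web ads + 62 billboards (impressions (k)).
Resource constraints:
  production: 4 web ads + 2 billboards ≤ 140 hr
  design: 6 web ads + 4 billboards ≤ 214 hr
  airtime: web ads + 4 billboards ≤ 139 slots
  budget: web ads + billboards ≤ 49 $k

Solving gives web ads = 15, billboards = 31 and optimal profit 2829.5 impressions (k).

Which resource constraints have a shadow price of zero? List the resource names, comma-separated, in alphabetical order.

production: 122/140 (slack 18)
design: 214/214 (binding)
airtime: 139/139 (binding)
budget: 46/49 (slack 3)
By complementary slackness, a constraint with positive slack has shadow price 0 → budget, production.

budget, production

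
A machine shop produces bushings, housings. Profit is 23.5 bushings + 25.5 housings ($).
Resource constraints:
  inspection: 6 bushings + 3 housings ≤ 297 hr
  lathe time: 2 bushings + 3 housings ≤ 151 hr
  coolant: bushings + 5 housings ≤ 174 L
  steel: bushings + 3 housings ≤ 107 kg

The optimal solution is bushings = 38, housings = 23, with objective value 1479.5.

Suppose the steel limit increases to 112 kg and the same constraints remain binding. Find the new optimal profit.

1507

Binding: inspection and steel. Non-binding: lathe time (6 unused), coolant (21 unused).
By complementary slackness, y = 0 for the non-binding constraints.
The binding rows give the dual system: 6·y_inspection + 1·y_steel = 23.5 and 3·y_inspection + 3·y_steel = 25.5.
→ y_inspection = 3 and y_steel = 5.5.
Δz = y_steel·Δb = 5.5 × (5) = 27.5, so new z* = 1479.5 + 27.5 = 1507.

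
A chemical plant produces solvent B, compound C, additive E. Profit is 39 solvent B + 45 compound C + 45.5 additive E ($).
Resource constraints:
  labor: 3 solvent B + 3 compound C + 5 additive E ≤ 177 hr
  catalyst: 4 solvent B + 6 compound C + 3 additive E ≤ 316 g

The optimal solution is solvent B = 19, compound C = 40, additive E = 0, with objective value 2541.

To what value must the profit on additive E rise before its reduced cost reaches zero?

54

Both labor and catalyst are binding at x*.
Dual feasibility on the basic columns requires 3·y_labor + 4·y_catalyst = 39, 3·y_labor + 6·y_catalyst = 45.
This yields shadow prices y_labor = 9, y_catalyst = 3.
additive E enters the basis when its profit ≥ yᵀa₃ = 9·5 + 3·3 = 54.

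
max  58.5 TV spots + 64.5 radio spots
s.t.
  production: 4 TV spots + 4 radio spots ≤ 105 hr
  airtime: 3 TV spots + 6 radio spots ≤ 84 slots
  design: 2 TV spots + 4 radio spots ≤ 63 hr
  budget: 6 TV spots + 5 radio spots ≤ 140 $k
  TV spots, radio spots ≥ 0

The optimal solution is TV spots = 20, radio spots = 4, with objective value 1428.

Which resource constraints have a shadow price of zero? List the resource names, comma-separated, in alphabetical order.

production: 96/105 (slack 9)
airtime: 84/84 (binding)
design: 56/63 (slack 7)
budget: 140/140 (binding)
By complementary slackness, a constraint with positive slack has shadow price 0 → design, production.

design, production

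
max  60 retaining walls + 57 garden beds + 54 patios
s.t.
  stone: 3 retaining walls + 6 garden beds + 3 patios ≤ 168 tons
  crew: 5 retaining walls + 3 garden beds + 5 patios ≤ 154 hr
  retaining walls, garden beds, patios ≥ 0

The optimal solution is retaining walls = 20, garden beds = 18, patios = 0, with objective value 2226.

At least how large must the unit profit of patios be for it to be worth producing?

60

Check each constraint at x*: stone 168/168 (tight); crew 154/154 (tight).
From A_Bᵀ y = c: 3·y_stone + 5·y_crew = 60; 6·y_stone + 3·y_crew = 57.
Solving: y_stone = 5, y_crew = 9.
patios enters the basis when its profit ≥ yᵀa₃ = 5·3 + 9·5 = 60.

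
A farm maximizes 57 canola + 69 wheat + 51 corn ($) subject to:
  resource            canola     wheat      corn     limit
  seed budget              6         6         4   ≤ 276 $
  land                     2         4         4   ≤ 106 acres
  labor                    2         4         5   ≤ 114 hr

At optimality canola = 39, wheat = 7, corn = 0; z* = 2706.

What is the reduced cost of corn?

Check each constraint at x*: seed budget 276/276 (tight); land 106/106 (tight); labor 106/114 (slack 8).
Since labor is not tight, its dual is 0.
From A_Bᵀ y = c: 6·y_seed budget + 2·y_land = 57; 6·y_seed budget + 4·y_land = 69.
Solving: y_seed budget = 7.5, y_land = 6.
Reduced cost of corn: c₃ − yᵀa₃ = 51 − (7.5·4 + 6·4) = 51 − 54 = -3.

-3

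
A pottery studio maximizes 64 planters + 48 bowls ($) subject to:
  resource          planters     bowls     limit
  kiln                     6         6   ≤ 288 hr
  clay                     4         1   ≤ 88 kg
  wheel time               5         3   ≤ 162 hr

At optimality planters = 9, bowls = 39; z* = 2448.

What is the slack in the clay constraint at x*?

clay used = 4·9 + 1·39 = 75; slack = 88 − 75 = 13.

13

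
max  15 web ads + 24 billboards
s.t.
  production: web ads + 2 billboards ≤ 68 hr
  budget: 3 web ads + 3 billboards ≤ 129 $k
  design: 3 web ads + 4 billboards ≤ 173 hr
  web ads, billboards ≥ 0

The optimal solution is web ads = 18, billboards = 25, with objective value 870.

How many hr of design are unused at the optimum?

design used = 3·18 + 4·25 = 154; slack = 173 − 154 = 19.

19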